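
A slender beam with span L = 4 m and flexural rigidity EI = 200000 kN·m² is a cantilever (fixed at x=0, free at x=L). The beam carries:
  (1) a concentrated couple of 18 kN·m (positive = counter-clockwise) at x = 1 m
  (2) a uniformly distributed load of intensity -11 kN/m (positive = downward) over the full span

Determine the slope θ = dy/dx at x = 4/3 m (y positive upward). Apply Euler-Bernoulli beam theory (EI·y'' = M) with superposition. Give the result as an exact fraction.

Load 1 — applied couple M₀=18 kN·m at a=1 m (b=L-a=3):
  θ_1 = M₀a/EI  [x>a] = 18·1/200000 = 9/100000 rad
Load 2 — uniform load w=-11 kN/m over full span:
  θ_2 = -wx(x²-3Lx+3L²)/(6EI) = -(-11)·(4/3)·((4/3)²-3·4·(4/3)+3·4²)/(6·200000) = 209/506250 rad
Superposition: θ = Σ θ_i = 4073/8100000 rad ≈ 0.000503 rad

θ(4/3) = 4073/8100000 rad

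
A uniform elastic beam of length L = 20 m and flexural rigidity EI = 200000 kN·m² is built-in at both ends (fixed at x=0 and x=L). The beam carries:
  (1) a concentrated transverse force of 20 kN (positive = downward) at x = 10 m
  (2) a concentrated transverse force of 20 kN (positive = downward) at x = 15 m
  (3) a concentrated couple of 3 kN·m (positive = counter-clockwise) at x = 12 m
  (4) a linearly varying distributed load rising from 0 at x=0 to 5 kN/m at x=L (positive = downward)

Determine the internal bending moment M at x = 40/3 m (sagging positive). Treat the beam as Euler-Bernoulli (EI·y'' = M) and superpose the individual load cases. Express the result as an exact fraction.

M(40/3) = 591877/8100 kN·m

Load 1 — point force P=20 kN at a=10 m (b=L-a=10):
  M_1 = Pa²(a+3b)(L-x)/L³ - Pa²b/L²  [x>a] = 20·10²·(10+3·10)·(20-(40/3))/20³ - 20·10²·10/20² = 50/3 kN·m
Load 2 — point force P=20 kN at a=15 m (b=L-a=5):
  M_2 = Pb²(3a+b)x/L³ - Pab²/L²  [x≤a] = 20·5²·(3·15+5)·(40/3)/20³ - 20·15·5²/20² = 275/12 kN·m
Load 3 — applied couple M₀=3 kN·m at a=12 m (b=L-a=8):
  M_3 = R_Ax - M_A - M₀  [x>a] with R_A=27/125, M_A=24/25 = (27/125)·(40/3) - (24/25) - 3 = -27/25 kN·m
Load 4 — triangular load w₀=5 kN/m (0→w₀ over full span):
  M_4 = 3w₀Lx/20 - w₀L²/30 - w₀x³/(6L) = 3·5·20·(40/3)/20 - 5·20²/30 - 5·(40/3)³/(6·20) = 2800/81 kN·m
Superposition: M = Σ M_i = 591877/8100 kN·m ≈ 73.071235 kN·m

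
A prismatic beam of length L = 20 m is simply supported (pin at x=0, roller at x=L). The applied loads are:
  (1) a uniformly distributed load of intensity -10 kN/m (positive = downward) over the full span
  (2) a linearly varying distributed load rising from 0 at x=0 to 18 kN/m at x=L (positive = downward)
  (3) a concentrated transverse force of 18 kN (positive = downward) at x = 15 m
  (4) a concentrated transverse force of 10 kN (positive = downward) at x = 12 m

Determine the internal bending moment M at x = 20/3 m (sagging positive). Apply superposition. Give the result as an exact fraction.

M(20/3) = -290/9 kN·m

Load 1 — uniform load w=-10 kN/m over full span:
  M_1 = wx(L-x)/2 = (-10)·(20/3)·(20-(20/3))/2 = -4000/9 kN·m
Load 2 — triangular load w₀=18 kN/m (0→w₀ over full span):
  M_2 = w₀Lx/6 - w₀x³/(6L) = 18·20·(20/3)/6 - 18·(20/3)³/(6·20) = 3200/9 kN·m
Load 3 — point force P=18 kN at a=15 m (b=L-a=5):
  M_3 = Pbx/L  [x≤a] = 18·5·(20/3)/20 = 30 kN·m
Load 4 — point force P=10 kN at a=12 m (b=L-a=8):
  M_4 = Pbx/L  [x≤a] = 10·8·(20/3)/20 = 80/3 kN·m
Superposition: M = Σ M_i = -290/9 kN·m ≈ -32.222222 kN·m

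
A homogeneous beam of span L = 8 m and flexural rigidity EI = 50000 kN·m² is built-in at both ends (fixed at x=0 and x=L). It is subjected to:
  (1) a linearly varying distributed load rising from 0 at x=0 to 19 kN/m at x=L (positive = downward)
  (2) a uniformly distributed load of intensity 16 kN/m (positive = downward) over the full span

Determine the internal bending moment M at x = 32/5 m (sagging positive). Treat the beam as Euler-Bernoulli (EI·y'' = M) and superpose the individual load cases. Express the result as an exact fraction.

M(32/5) = -224/125 kN·m

Load 1 — triangular load w₀=19 kN/m (0→w₀ over full span):
  M_1 = 3w₀Lx/20 - w₀L²/30 - w₀x³/(6L) = 3·19·8·(32/5)/20 - 19·8²/30 - 19·(32/5)³/(6·8) = 608/375 kN·m
Load 2 — uniform load w=16 kN/m over full span:
  M_2 = wLx/2 - wL²/12 - wx²/2 = 16·8·(32/5)/2 - 16·8²/12 - 16·(32/5)²/2 = -256/75 kN·m
Superposition: M = Σ M_i = -224/125 kN·m ≈ -1.792000 kN·m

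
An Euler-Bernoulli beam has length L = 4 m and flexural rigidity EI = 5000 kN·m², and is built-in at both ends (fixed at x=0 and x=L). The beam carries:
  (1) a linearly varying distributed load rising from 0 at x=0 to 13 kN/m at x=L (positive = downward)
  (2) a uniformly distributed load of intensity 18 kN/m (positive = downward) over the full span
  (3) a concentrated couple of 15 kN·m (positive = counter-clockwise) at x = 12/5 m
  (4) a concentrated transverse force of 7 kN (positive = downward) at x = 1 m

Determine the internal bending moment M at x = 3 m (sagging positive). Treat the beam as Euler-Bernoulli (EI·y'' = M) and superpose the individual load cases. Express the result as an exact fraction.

M(3) = 491/480 kN·m

Load 1 — triangular load w₀=13 kN/m (0→w₀ over full span):
  M_1 = 3w₀Lx/20 - w₀L²/30 - w₀x³/(6L) = 3·13·4·3/20 - 13·4²/30 - 13·3³/(6·4) = 221/120 kN·m
Load 2 — uniform load w=18 kN/m over full span:
  M_2 = wLx/2 - wL²/12 - wx²/2 = 18·4·3/2 - 18·4²/12 - 18·3²/2 = 3 kN·m
Load 3 — applied couple M₀=15 kN·m at a=12/5 m (b=L-a=8/5):
  M_3 = R_Ax - M_A - M₀  [x>a] with R_A=27/5, M_A=24/5 = (27/5)·3 - (24/5) - 15 = -18/5 kN·m
Load 4 — point force P=7 kN at a=1 m (b=L-a=3):
  M_4 = Pa²(a+3b)(L-x)/L³ - Pa²b/L²  [x>a] = 7·1²·(1+3·3)·(4-3)/4³ - 7·1²·3/4² = -7/32 kN·m
Superposition: M = Σ M_i = 491/480 kN·m ≈ 1.022917 kN·m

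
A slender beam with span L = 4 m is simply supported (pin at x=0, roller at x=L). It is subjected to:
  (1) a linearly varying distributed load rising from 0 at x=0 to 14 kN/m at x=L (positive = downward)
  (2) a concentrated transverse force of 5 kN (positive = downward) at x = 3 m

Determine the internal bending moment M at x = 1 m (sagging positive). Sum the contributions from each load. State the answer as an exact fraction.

M(1) = 10 kN·m

Load 1 — triangular load w₀=14 kN/m (0→w₀ over full span):
  M_1 = w₀Lx/6 - w₀x³/(6L) = 14·4·1/6 - 14·1³/(6·4) = 35/4 kN·m
Load 2 — point force P=5 kN at a=3 m (b=L-a=1):
  M_2 = Pbx/L  [x≤a] = 5·1·1/4 = 5/4 kN·m
Superposition: M = Σ M_i = 10 kN·m ≈ 10.000000 kN·m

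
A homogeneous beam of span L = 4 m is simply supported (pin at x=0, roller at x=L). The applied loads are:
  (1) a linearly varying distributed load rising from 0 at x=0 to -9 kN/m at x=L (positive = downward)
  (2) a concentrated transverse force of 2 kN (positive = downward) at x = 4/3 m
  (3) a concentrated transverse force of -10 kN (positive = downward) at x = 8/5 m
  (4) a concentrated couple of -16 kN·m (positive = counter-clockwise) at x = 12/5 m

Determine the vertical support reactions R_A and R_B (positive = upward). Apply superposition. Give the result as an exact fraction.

R_A = -44/3 kN, R_B = -34/3 kN

Load 1 — triangular load w₀=-9 kN/m (0→w₀ over full span):
  R_A = w₀L/6 = (-9)·4/6 = -6 kN
  R_B = w₀L/3 = (-9)·4/3 = -12 kN
Load 2 — point force P=2 kN at a=4/3 m (b=L-a=8/3):
  R_A = Pb/L = 2·(8/3)/4 = 4/3 kN
  R_B = Pa/L = 2·(4/3)/4 = 2/3 kN
Load 3 — point force P=-10 kN at a=8/5 m (b=L-a=12/5):
  R_A = Pb/L = (-10)·(12/5)/4 = -6 kN
  R_B = Pa/L = (-10)·(8/5)/4 = -4 kN
Load 4 — applied couple M₀=-16 kN·m at a=12/5 m (b=L-a=8/5):
  R_A = M₀/L = (-16)/4 = -4 kN
  R_B = -M₀/L = -(-16)/4 = 4 kN
Superposition: R_A = -44/3 kN, R_B = -34/3 kN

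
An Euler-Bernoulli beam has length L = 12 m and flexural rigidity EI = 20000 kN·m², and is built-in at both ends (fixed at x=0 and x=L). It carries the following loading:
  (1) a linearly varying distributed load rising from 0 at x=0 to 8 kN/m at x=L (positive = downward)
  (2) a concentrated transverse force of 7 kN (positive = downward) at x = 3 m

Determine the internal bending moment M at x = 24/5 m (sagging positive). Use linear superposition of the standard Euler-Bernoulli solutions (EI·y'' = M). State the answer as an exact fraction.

Load 1 — triangular load w₀=8 kN/m (0→w₀ over full span):
  M_1 = 3w₀Lx/20 - w₀L²/30 - w₀x³/(6L) = 3·8·12·(24/5)/20 - 8·12²/30 - 8·(24/5)³/(6·12) = 2304/125 kN·m
Load 2 — point force P=7 kN at a=3 m (b=L-a=9):
  M_2 = Pa²(a+3b)(L-x)/L³ - Pa²b/L²  [x>a] = 7·3²·(3+3·9)·(12-(24/5))/12³ - 7·3²·9/12² = 63/16 kN·m
Superposition: M = Σ M_i = 44739/2000 kN·m ≈ 22.369500 kN·m

M(24/5) = 44739/2000 kN·m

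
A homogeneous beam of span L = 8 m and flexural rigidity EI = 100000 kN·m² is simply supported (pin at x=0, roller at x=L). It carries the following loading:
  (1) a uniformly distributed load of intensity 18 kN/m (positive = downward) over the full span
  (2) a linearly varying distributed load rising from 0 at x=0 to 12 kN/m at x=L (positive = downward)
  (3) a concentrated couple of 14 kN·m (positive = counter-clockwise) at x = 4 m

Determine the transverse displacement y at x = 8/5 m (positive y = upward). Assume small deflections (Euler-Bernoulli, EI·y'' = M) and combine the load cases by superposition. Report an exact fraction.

y(8/5) = -739053/97656250 m

Load 1 — uniform load w=18 kN/m over full span:
  y_1 = -wx(L³-2Lx²+x³)/(24EI) = -18·(8/5)·(8³-2·8·(8/5)²+(8/5)³)/(24·100000) = -11136/1953125 m
Load 2 — triangular load w₀=12 kN/m (0→w₀ over full span):
  y_2 = -w₀x(7L⁴-10L²x²+3x⁴)/(360LEI) = -12·(8/5)·(7·8⁴-10·8²·(8/5)²+3·(8/5)⁴)/(360·8·100000) = -88064/48828125 m
Load 3 — applied couple M₀=14 kN·m at a=4 m (b=L-a=4):
  y_3 = (M₀x³/(6L)+C₁x)/EI  [x≤a] with C₁=M₀(3b²-L²)/(6L)=-14/3 = (14·(8/5)³/(6·8)+(-14/3)·(8/5))/100000 = -49/781250 m
Superposition: y = Σ y_i = -739053/97656250 m ≈ -0.007568 m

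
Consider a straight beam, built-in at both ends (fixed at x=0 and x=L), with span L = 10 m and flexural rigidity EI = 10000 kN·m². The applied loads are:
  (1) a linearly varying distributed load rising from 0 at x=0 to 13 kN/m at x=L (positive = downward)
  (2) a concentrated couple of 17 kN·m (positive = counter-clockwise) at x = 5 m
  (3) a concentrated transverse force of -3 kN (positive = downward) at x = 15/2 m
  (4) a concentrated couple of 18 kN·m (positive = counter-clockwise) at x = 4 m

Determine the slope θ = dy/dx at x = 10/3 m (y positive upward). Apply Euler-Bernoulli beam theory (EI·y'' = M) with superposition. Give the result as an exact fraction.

θ(10/3) = -162883/48600000 rad

Load 1 — triangular load w₀=13 kN/m (0→w₀ over full span):
  θ_1 = -w₀(2x(L-x)(L-2x)(x+2L)+x²(L-x)²)/(120LEI) = -13·(2·(10/3)·(10-(10/3))·(10-2·(10/3))·((10/3)+2·10)+(10/3)²·(10-(10/3))²)/(120·10·10000) = -26/6075 rad
Load 2 — applied couple M₀=17 kN·m at a=5 m (b=L-a=5):
  θ_2 = (R_Ax²/2 - M_Ax)/EI  [x≤a] with R_A=51/20, M_A=17/4 = ((51/20)·(10/3)²/2 - (17/4)·(10/3))/10000 = 0 rad
Load 3 — point force P=-3 kN at a=15/2 m (b=L-a=5/2):
  θ_3 = -Pb²x(2aL-(3a+b)x)/(2L³EI)  [x≤a] = -(-3)·(5/2)²·(10/3)·(2·(15/2)·10-(3·(15/2)+(5/2))·(10/3))/(2·10³·10000) = 1/4800 rad
Load 4 — applied couple M₀=18 kN·m at a=4 m (b=L-a=6):
  θ_4 = (R_Ax²/2 - M_Ax)/EI  [x≤a] with R_A=324/125, M_A=54/25 = ((324/125)·(10/3)²/2 - (54/25)·(10/3))/10000 = 9/12500 rad
Superposition: θ = Σ θ_i = -162883/48600000 rad ≈ -0.003352 rad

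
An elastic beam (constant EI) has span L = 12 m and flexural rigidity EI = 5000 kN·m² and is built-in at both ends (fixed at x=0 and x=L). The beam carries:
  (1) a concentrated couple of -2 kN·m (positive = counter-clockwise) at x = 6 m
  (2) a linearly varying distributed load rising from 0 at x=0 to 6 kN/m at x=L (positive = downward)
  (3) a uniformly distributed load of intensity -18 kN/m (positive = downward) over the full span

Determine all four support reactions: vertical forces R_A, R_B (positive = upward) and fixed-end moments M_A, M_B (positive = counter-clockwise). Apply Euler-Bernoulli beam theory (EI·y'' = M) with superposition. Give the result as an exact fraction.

Load 1 — applied couple M₀=-2 kN·m at a=6 m (b=L-a=6):
  R_A = 6M₀ab/L³ = 6·(-2)·6·6/12³ = -1/4 kN
  M_A = M₀b(2a-b)/L² = (-2)·6·(2·6-6)/12² = -1/2 kN·m
  R_B = -6M₀ab/L³ = -6·(-2)·6·6/12³ = 1/4 kN
  M_B = M₀a(2b-a)/L² = (-2)·6·(2·6-6)/12² = -1/2 kN·m
Load 2 — triangular load w₀=6 kN/m (0→w₀ over full span):
  R_A = 3w₀L/20 = 3·6·12/20 = 54/5 kN
  M_A = w₀L²/30 = 6·12²/30 = 144/5 kN·m
  R_B = 7w₀L/20 = 7·6·12/20 = 126/5 kN
  M_B = -w₀L²/20 = -6·12²/20 = -216/5 kN·m
Load 3 — uniform load w=-18 kN/m over full span:
  R_A = wL/2 = (-18)·12/2 = -108 kN
  M_A = wL²/12 = (-18)·12²/12 = -216 kN·m
  R_B = wL/2 = (-18)·12/2 = -108 kN
  M_B = -wL²/12 = -(-18)·12²/12 = 216 kN·m
Superposition: R_A = -1949/20 kN, M_A = -1877/10 kN·m, R_B = -1651/20 kN, M_B = 1723/10 kN·m

R_A = -1949/20 kN, M_A = -1877/10 kN·m, R_B = -1651/20 kN, M_B = 1723/10 kN·m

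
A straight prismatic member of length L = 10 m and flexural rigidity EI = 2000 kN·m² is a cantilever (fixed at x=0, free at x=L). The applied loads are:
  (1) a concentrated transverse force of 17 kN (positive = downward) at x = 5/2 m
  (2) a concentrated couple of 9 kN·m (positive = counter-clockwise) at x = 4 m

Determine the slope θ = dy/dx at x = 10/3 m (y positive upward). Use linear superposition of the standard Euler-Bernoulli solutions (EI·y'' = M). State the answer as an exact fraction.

θ(10/3) = -37/3200 rad

Load 1 — point force P=17 kN at a=5/2 m (b=L-a=15/2):
  θ_1 = -Pa²/(2EI)  [x>a] = -17·(5/2)²/(2·2000) = -17/640 rad
Load 2 — applied couple M₀=9 kN·m at a=4 m (b=L-a=6):
  θ_2 = M₀x/EI  [x≤a] = 9·(10/3)/2000 = 3/200 rad
Superposition: θ = Σ θ_i = -37/3200 rad ≈ -0.011562 rad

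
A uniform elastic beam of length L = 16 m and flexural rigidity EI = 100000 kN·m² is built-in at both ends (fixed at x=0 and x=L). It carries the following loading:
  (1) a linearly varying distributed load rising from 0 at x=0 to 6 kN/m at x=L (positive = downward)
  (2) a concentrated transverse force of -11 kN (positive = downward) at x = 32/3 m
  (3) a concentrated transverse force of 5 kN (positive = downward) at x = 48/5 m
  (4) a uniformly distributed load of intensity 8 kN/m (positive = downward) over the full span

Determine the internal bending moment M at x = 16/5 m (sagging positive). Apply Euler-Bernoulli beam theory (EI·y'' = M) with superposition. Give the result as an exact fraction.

Load 1 — triangular load w₀=6 kN/m (0→w₀ over full span):
  M_1 = 3w₀Lx/20 - w₀L²/30 - w₀x³/(6L) = 3·6·16·(16/5)/20 - 6·16²/30 - 6·(16/5)³/(6·16) = -896/125 kN·m
Load 2 — point force P=-11 kN at a=32/3 m (b=L-a=16/3):
  M_2 = Pb²(3a+b)x/L³ - Pab²/L²  [x≤a] = (-11)·(16/3)²·(3·(32/3)+(16/3))·(16/5)/16³ - (-11)·(32/3)·(16/3)²/16² = 176/45 kN·m
Load 3 — point force P=5 kN at a=48/5 m (b=L-a=32/5):
  M_3 = Pb²(3a+b)x/L³ - Pab²/L²  [x≤a] = 5·(32/5)²·(3·(48/5)+(32/5))·(16/5)/16³ - 5·(48/5)·(32/5)²/16² = -256/125 kN·m
Load 4 — uniform load w=8 kN/m over full span:
  M_4 = wLx/2 - wL²/12 - wx²/2 = 8·16·(16/5)/2 - 8·16²/12 - 8·(16/5)²/2 = -512/75 kN·m
Superposition: M = Σ M_i = -13648/1125 kN·m ≈ -12.131556 kN·m

M(16/5) = -13648/1125 kN·m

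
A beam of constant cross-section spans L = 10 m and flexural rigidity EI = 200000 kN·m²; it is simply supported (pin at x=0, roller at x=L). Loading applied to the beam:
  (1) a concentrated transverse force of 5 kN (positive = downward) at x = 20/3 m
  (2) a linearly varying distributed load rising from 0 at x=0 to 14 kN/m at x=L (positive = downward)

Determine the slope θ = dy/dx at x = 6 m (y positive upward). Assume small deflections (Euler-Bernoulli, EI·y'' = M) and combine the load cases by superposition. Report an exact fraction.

θ(6) = 15691/40500000 rad

Load 1 — point force P=5 kN at a=20/3 m (b=L-a=10/3):
  θ_1 = -Pb(L²-b²-3x²)/(6LEI)  [x≤a] = -5·(10/3)·(10²-(10/3)²-3·6²)/(6·10·200000) = 43/1620000 rad
Load 2 — triangular load w₀=14 kN/m (0→w₀ over full span):
  θ_2 = -w₀(7L⁴-30L²x²+15x⁴)/(360LEI) = -14·(7·10⁴-30·10²·6²+15·6⁴)/(360·10·200000) = 203/562500 rad
Superposition: θ = Σ θ_i = 15691/40500000 rad ≈ 0.000387 rad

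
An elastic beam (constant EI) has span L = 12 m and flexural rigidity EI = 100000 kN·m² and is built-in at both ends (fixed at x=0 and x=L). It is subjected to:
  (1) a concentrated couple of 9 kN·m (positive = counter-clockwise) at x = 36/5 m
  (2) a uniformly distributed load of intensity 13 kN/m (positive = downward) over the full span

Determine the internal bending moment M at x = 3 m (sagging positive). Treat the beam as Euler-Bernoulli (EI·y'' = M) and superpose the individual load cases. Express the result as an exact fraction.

Load 1 — applied couple M₀=9 kN·m at a=36/5 m (b=L-a=24/5):
  M_1 = R_Ax - M_A  [x≤a] with R_A=27/25, M_A=72/25 = (27/25)·3 - (72/25) = 9/25 kN·m
Load 2 — uniform load w=13 kN/m over full span:
  M_2 = wLx/2 - wL²/12 - wx²/2 = 13·12·3/2 - 13·12²/12 - 13·3²/2 = 39/2 kN·m
Superposition: M = Σ M_i = 993/50 kN·m ≈ 19.860000 kN·m

M(3) = 993/50 kN·m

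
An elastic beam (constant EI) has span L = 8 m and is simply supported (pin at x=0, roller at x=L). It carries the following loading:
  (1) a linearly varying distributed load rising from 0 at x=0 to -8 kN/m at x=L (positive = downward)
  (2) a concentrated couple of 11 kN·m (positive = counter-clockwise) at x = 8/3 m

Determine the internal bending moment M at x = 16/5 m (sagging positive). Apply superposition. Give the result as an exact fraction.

Load 1 — triangular load w₀=-8 kN/m (0→w₀ over full span):
  M_1 = w₀Lx/6 - w₀x³/(6L) = (-8)·8·(16/5)/6 - (-8)·(16/5)³/(6·8) = -3584/125 kN·m
Load 2 — applied couple M₀=11 kN·m at a=8/3 m (b=L-a=16/3):
  M_2 = M₀x/L - M₀  [x>a] = 11·(16/5)/8 - 11 = -33/5 kN·m
Superposition: M = Σ M_i = -4409/125 kN·m ≈ -35.272000 kN·m

M(16/5) = -4409/125 kN·m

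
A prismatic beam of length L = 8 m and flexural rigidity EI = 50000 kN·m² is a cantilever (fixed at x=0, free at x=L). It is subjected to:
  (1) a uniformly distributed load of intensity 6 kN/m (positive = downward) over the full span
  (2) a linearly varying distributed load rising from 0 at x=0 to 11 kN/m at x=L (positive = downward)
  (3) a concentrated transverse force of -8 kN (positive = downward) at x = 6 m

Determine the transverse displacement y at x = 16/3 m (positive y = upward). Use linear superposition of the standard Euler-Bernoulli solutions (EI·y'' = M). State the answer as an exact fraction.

y(16/3) = -800384/11390625 m

Load 1 — uniform load w=6 kN/m over full span:
  y_1 = -wx²(x²-4Lx+6L²)/(24EI) = -6·(16/3)²·((16/3)²-4·8·(16/3)+6·8²)/(24·50000) = -8704/253125 m
Load 2 — triangular load w₀=11 kN/m (0→w₀ over full span):
  y_2 = (w₀Lx³/12-w₀L²x²/6-w₀x⁵/(120L))/EI = (11·8·(16/3)³/12-11·8²·(16/3)²/6-11·(16/3)⁵/(120·8))/50000 = -518144/11390625 m
Load 3 — point force P=-8 kN at a=6 m (b=L-a=2):
  y_3 = -Px²(3a-x)/(6EI)  [x≤a] = -(-8)·(16/3)²·(3·6-(16/3))/(6·50000) = 2432/253125 m
Superposition: y = Σ y_i = -800384/11390625 m ≈ -0.070267 m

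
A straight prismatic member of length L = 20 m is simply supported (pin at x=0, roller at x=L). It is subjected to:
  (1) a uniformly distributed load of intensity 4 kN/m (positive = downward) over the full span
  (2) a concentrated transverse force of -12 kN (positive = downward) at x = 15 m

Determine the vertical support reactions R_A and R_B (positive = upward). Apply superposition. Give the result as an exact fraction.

Load 1 — uniform load w=4 kN/m over full span:
  R_A = wL/2 = 4·20/2 = 40 kN
  R_B = wL/2 = 4·20/2 = 40 kN
Load 2 — point force P=-12 kN at a=15 m (b=L-a=5):
  R_A = Pb/L = (-12)·5/20 = -3 kN
  R_B = Pa/L = (-12)·15/20 = -9 kN
Superposition: R_A = 37 kN, R_B = 31 kN

R_A = 37 kN, R_B = 31 kN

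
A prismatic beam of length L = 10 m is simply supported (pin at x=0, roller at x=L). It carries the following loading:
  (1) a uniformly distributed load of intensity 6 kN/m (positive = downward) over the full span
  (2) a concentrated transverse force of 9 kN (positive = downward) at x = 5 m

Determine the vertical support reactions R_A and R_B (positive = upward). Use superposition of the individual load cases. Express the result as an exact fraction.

Load 1 — uniform load w=6 kN/m over full span:
  R_A = wL/2 = 6·10/2 = 30 kN
  R_B = wL/2 = 6·10/2 = 30 kN
Load 2 — point force P=9 kN at a=5 m (b=L-a=5):
  R_A = Pb/L = 9·5/10 = 9/2 kN
  R_B = Pa/L = 9·5/10 = 9/2 kN
Superposition: R_A = 69/2 kN, R_B = 69/2 kN

R_A = 69/2 kN, R_B = 69/2 kN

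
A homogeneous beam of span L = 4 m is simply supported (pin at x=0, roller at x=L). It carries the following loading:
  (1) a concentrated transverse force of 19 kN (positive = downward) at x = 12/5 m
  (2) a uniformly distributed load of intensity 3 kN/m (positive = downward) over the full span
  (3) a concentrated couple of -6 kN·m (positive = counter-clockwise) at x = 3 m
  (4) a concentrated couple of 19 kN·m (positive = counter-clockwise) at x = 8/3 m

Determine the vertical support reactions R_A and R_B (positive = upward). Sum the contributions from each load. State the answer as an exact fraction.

R_A = 337/20 kN, R_B = 283/20 kN

Load 1 — point force P=19 kN at a=12/5 m (b=L-a=8/5):
  R_A = Pb/L = 19·(8/5)/4 = 38/5 kN
  R_B = Pa/L = 19·(12/5)/4 = 57/5 kN
Load 2 — uniform load w=3 kN/m over full span:
  R_A = wL/2 = 3·4/2 = 6 kN
  R_B = wL/2 = 3·4/2 = 6 kN
Load 3 — applied couple M₀=-6 kN·m at a=3 m (b=L-a=1):
  R_A = M₀/L = (-6)/4 = -3/2 kN
  R_B = -M₀/L = -(-6)/4 = 3/2 kN
Load 4 — applied couple M₀=19 kN·m at a=8/3 m (b=L-a=4/3):
  R_A = M₀/L = 19/4 kN
  R_B = -M₀/L = -19/4 kN
Superposition: R_A = 337/20 kN, R_B = 283/20 kN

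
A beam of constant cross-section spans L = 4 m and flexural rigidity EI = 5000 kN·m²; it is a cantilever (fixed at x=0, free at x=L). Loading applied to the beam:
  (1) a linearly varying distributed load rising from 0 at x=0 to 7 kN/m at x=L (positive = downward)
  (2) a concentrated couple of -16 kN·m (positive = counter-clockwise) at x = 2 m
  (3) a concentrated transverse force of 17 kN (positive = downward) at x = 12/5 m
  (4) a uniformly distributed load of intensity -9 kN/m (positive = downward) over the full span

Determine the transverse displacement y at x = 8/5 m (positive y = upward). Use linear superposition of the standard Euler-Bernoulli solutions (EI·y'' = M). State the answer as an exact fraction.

y(8/5) = -172496/29296875 m

Load 1 — triangular load w₀=7 kN/m (0→w₀ over full span):
  y_1 = (w₀Lx³/12-w₀L²x²/6-w₀x⁵/(120L))/EI = (7·4·(8/5)³/12-7·4²·(8/5)²/6-7·(8/5)⁵/(120·4))/5000 = -224896/29296875 m
Load 2 — applied couple M₀=-16 kN·m at a=2 m (b=L-a=2):
  y_2 = M₀x²/(2EI)  [x≤a] = (-16)·(8/5)²/(2·5000) = -64/15625 m
Load 3 — point force P=17 kN at a=12/5 m (b=L-a=8/5):
  y_3 = -Px²(3a-x)/(6EI)  [x≤a] = -17·(8/5)²·(3·(12/5)-(8/5))/(6·5000) = -1904/234375 m
Load 4 — uniform load w=-9 kN/m over full span:
  y_4 = -wx²(x²-4Lx+6L²)/(24EI) = -(-9)·(8/5)²·((8/5)²-4·4·(8/5)+6·4²)/(24·5000) = 5472/390625 m
Superposition: y = Σ y_i = -172496/29296875 m ≈ -0.005888 m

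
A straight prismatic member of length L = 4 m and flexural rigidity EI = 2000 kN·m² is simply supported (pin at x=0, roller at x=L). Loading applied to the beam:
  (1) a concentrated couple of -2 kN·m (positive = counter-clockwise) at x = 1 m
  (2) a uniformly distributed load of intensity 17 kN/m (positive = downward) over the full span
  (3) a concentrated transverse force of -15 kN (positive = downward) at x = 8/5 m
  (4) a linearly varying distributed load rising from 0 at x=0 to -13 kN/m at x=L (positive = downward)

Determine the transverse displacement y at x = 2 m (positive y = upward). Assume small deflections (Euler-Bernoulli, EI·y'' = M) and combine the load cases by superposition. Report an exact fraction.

y(2) = -881/100000 m

Load 1 — applied couple M₀=-2 kN·m at a=1 m (b=L-a=3):
  y_1 = (M₀x³/(6L)-M₀(x-a)²/2+C₁x)/EI  [x>a] with C₁=M₀(3b²-L²)/(6L)=-11/12 = ((-2)·2³/(6·4)-(-2)·(2-1)²/2+(-11/12)·2)/2000 = -3/4000 m
Load 2 — uniform load w=17 kN/m over full span:
  y_2 = -wx(L³-2Lx²+x³)/(24EI) = -17·2·(4³-2·4·2²+2³)/(24·2000) = -17/600 m
Load 3 — point force P=-15 kN at a=8/5 m (b=L-a=12/5):
  y_3 = -Pa(L-x)(2Lx-a²-x²)/(6LEI)  [x>a] = -(-15)·(8/5)·(4-2)·(2·4·2-(8/5)²-2²)/(6·4·2000) = 59/6250 m
Load 4 — triangular load w₀=-13 kN/m (0→w₀ over full span):
  y_4 = -w₀x(7L⁴-10L²x²+3x⁴)/(360LEI) = -(-13)·2·(7·4⁴-10·4²·2²+3·2⁴)/(360·4·2000) = 13/1200 m
Superposition: y = Σ y_i = -881/100000 m ≈ -0.008810 m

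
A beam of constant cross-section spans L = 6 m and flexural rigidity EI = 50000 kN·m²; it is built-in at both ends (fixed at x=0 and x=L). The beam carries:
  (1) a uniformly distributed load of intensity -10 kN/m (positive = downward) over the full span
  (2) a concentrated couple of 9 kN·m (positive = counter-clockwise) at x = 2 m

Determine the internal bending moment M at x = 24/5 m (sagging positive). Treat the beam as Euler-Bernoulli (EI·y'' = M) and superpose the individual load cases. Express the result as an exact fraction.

M(24/5) = 9/5 kN·m

Load 1 — uniform load w=-10 kN/m over full span:
  M_1 = wLx/2 - wL²/12 - wx²/2 = (-10)·6·(24/5)/2 - (-10)·6²/12 - (-10)·(24/5)²/2 = 6/5 kN·m
Load 2 — applied couple M₀=9 kN·m at a=2 m (b=L-a=4):
  M_2 = R_Ax - M_A - M₀  [x>a] with R_A=2, M_A=0 = 2·(24/5) - 0 - 9 = 3/5 kN·m
Superposition: M = Σ M_i = 9/5 kN·m ≈ 1.800000 kN·m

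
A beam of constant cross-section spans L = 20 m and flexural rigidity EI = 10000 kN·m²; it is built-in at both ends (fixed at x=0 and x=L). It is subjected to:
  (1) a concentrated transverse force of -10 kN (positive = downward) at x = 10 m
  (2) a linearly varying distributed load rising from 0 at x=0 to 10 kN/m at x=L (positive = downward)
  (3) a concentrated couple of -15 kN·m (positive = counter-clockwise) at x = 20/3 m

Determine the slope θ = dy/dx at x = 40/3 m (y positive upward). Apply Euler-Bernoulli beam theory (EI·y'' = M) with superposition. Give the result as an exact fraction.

θ(40/3) = 113/6075 rad

Load 1 — point force P=-10 kN at a=10 m (b=L-a=10):
  θ_1 = Pa²(L-x)(2bL-(3b+a)(L-x))/(2L³EI)  [x>a] = (-10)·10²·(20-(40/3))·(2·10·20-(3·10+10)·(20-(40/3)))/(2·20³·10000) = -1/180 rad
Load 2 — triangular load w₀=10 kN/m (0→w₀ over full span):
  θ_2 = -w₀(2x(L-x)(L-2x)(x+2L)+x²(L-x)²)/(120LEI) = -10·(2·(40/3)·(20-(40/3))·(20-2·(40/3))·((40/3)+2·20)+(40/3)²·(20-(40/3))²)/(120·20·10000) = 28/1215 rad
Load 3 — applied couple M₀=-15 kN·m at a=20/3 m (b=L-a=40/3):
  θ_3 = (R_Ax²/2 - M_Ax - M₀(x-a))/EI  [x>a] with R_A=-1, M_A=0 = ((-1)·(40/3)²/2 - 0·(40/3) - (-15)·((40/3)-(20/3)))/10000 = 1/900 rad
Superposition: θ = Σ θ_i = 113/6075 rad ≈ 0.018601 rad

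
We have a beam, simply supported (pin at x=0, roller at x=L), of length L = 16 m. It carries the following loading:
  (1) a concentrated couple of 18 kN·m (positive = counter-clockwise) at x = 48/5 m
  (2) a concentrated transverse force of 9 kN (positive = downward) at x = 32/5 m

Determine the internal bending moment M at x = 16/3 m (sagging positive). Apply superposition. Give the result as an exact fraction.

M(16/3) = 174/5 kN·m

Load 1 — applied couple M₀=18 kN·m at a=48/5 m (b=L-a=32/5):
  M_1 = M₀x/L  [x≤a] = 18·(16/3)/16 = 6 kN·m
Load 2 — point force P=9 kN at a=32/5 m (b=L-a=48/5):
  M_2 = Pbx/L  [x≤a] = 9·(48/5)·(16/3)/16 = 144/5 kN·m
Superposition: M = Σ M_i = 174/5 kN·m ≈ 34.800000 kN·m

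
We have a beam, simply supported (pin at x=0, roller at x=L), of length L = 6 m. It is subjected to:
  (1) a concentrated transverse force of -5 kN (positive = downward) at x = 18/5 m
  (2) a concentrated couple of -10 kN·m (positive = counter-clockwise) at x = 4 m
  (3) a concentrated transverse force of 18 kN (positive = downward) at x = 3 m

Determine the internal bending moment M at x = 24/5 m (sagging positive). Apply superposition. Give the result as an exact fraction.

M(24/5) = 46/5 kN·m

Load 1 — point force P=-5 kN at a=18/5 m (b=L-a=12/5):
  M_1 = Pa(L-x)/L  [x>a] = (-5)·(18/5)·(6-(24/5))/6 = -18/5 kN·m
Load 2 — applied couple M₀=-10 kN·m at a=4 m (b=L-a=2):
  M_2 = M₀x/L - M₀  [x>a] = (-10)·(24/5)/6 - (-10) = 2 kN·m
Load 3 — point force P=18 kN at a=3 m (b=L-a=3):
  M_3 = Pa(L-x)/L  [x>a] = 18·3·(6-(24/5))/6 = 54/5 kN·m
Superposition: M = Σ M_i = 46/5 kN·m ≈ 9.200000 kN·m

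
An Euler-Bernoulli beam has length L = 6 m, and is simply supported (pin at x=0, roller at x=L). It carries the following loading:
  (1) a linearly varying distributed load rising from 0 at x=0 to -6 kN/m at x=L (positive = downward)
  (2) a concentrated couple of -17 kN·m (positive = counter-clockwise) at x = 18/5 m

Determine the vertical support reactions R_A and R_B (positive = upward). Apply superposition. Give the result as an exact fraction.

Load 1 — triangular load w₀=-6 kN/m (0→w₀ over full span):
  R_A = w₀L/6 = (-6)·6/6 = -6 kN
  R_B = w₀L/3 = (-6)·6/3 = -12 kN
Load 2 — applied couple M₀=-17 kN·m at a=18/5 m (b=L-a=12/5):
  R_A = M₀/L = (-17)/6 = -17/6 kN
  R_B = -M₀/L = -(-17)/6 = 17/6 kN
Superposition: R_A = -53/6 kN, R_B = -55/6 kN

R_A = -53/6 kN, R_B = -55/6 kN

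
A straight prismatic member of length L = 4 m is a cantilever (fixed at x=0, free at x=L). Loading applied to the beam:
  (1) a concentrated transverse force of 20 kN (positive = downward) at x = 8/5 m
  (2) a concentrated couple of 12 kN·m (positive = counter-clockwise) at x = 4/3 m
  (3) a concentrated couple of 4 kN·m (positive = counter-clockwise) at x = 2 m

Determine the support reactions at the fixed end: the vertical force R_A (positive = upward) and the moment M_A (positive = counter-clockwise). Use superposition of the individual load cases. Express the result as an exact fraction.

Load 1 — point force P=20 kN at a=8/5 m (b=L-a=12/5):
  R_A = P = 20 kN
  M_A = Pa = 20·(8/5) = 32 kN·m
Load 2 — applied couple M₀=12 kN·m at a=4/3 m (b=L-a=8/3):
  R_A = 0 kN
  M_A = -M₀ = -12 kN·m
Load 3 — applied couple M₀=4 kN·m at a=2 m (b=L-a=2):
  R_A = 0 kN
  M_A = -M₀ = -4 kN·m
Superposition: R_A = 20 kN, M_A = 16 kN·m

R_A = 20 kN, M_A = 16 kN·m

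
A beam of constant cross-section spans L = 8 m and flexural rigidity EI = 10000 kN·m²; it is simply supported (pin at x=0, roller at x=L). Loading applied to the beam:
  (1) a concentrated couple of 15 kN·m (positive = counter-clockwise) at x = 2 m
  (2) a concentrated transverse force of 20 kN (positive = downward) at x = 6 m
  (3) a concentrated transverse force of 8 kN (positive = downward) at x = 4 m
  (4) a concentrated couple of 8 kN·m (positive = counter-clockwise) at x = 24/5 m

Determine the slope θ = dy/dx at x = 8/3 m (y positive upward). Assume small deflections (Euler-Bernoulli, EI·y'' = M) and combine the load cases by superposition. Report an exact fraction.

Load 1 — applied couple M₀=15 kN·m at a=2 m (b=L-a=6):
  θ_1 = (M₀x²/(2L)-M₀(x-a)+C₁)/EI  [x>a] with C₁=M₀(3b²-L²)/(6L)=55/4 = (15·(8/3)²/(2·8)-15·((8/3)-2)+(55/4))/10000 = 1/960 rad
Load 2 — point force P=20 kN at a=6 m (b=L-a=2):
  θ_2 = -Pb(L²-b²-3x²)/(6LEI)  [x≤a] = -20·2·(8²-2²-3·(8/3)²)/(6·8·10000) = -29/9000 rad
Load 3 — point force P=8 kN at a=4 m (b=L-a=4):
  θ_3 = -Pb(L²-b²-3x²)/(6LEI)  [x≤a] = -8·4·(8²-4²-3·(8/3)²)/(6·8·10000) = -2/1125 rad
Load 4 — applied couple M₀=8 kN·m at a=24/5 m (b=L-a=16/5):
  θ_4 = (M₀x²/(2L)+C₁)/EI  [x≤a] with C₁=M₀(3b²-L²)/(6L)=-416/75 = (8·(8/3)²/(2·8)+(-416/75))/10000 = -28/140625 rad
Superposition: θ = Σ θ_i = -37417/9000000 rad ≈ -0.004157 rad

θ(8/3) = -37417/9000000 rad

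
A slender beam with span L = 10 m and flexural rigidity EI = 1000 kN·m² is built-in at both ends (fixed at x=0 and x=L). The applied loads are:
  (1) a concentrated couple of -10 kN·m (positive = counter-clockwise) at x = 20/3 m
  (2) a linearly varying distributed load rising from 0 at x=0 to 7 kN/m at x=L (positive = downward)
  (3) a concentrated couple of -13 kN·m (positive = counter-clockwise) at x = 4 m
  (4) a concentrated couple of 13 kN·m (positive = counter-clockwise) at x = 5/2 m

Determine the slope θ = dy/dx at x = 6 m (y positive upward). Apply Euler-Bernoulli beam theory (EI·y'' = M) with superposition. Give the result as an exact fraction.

θ(6) = 2157/500000 rad

Load 1 — applied couple M₀=-10 kN·m at a=20/3 m (b=L-a=10/3):
  θ_1 = (R_Ax²/2 - M_Ax)/EI  [x≤a] with R_A=-4/3, M_A=-10/3 = ((-4/3)·6²/2 - (-10/3)·6)/1000 = -1/250 rad
Load 2 — triangular load w₀=7 kN/m (0→w₀ over full span):
  θ_2 = -w₀(2x(L-x)(L-2x)(x+2L)+x²(L-x)²)/(120LEI) = -7·(2·6·(10-6)·(10-2·6)·(6+2·10)+6²·(10-6)²)/(120·10·1000) = 7/625 rad
Load 3 — applied couple M₀=-13 kN·m at a=4 m (b=L-a=6):
  θ_3 = (R_Ax²/2 - M_Ax - M₀(x-a))/EI  [x>a] with R_A=-234/125, M_A=-39/25 = ((-234/125)·6²/2 - (-39/25)·6 - (-13)·(6-4))/1000 = 26/15625 rad
Load 4 — applied couple M₀=13 kN·m at a=5/2 m (b=L-a=15/2):
  θ_4 = (R_Ax²/2 - M_Ax - M₀(x-a))/EI  [x>a] with R_A=117/80, M_A=-39/16 = ((117/80)·6²/2 - (-39/16)·6 - 13·(6-(5/2)))/1000 = -91/20000 rad
Superposition: θ = Σ θ_i = 2157/500000 rad ≈ 0.004314 rad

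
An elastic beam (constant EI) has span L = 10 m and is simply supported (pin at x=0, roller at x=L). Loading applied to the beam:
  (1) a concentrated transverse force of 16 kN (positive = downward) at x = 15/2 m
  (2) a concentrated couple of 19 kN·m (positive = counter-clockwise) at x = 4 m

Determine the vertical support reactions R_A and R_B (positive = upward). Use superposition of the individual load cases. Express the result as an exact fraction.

Load 1 — point force P=16 kN at a=15/2 m (b=L-a=5/2):
  R_A = Pb/L = 16·(5/2)/10 = 4 kN
  R_B = Pa/L = 16·(15/2)/10 = 12 kN
Load 2 — applied couple M₀=19 kN·m at a=4 m (b=L-a=6):
  R_A = M₀/L = 19/10 kN
  R_B = -M₀/L = -19/10 kN
Superposition: R_A = 59/10 kN, R_B = 101/10 kN

R_A = 59/10 kN, R_B = 101/10 kN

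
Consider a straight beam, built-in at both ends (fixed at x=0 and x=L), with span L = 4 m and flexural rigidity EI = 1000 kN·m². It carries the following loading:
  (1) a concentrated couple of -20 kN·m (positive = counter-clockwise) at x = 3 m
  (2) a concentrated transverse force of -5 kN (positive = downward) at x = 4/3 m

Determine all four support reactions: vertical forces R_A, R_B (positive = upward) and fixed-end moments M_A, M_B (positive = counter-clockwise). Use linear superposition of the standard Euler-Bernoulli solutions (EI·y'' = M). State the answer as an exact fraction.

Load 1 — applied couple M₀=-20 kN·m at a=3 m (b=L-a=1):
  R_A = 6M₀ab/L³ = 6·(-20)·3·1/4³ = -45/8 kN
  M_A = M₀b(2a-b)/L² = (-20)·1·(2·3-1)/4² = -25/4 kN·m
  R_B = -6M₀ab/L³ = -6·(-20)·3·1/4³ = 45/8 kN
  M_B = M₀a(2b-a)/L² = (-20)·3·(2·1-3)/4² = 15/4 kN·m
Load 2 — point force P=-5 kN at a=4/3 m (b=L-a=8/3):
  R_A = Pb²(3a+b)/L³ = (-5)·(8/3)²·(3·(4/3)+(8/3))/4³ = -100/27 kN
  M_A = Pab²/L² = (-5)·(4/3)·(8/3)²/4² = -80/27 kN·m
  R_B = Pa²(a+3b)/L³ = (-5)·(4/3)²·((4/3)+3·(8/3))/4³ = -35/27 kN
  M_B = -Pa²b/L² = -(-5)·(4/3)²·(8/3)/4² = 40/27 kN·m
Superposition: R_A = -2015/216 kN, M_A = -995/108 kN·m, R_B = 935/216 kN, M_B = 565/108 kN·m

R_A = -2015/216 kN, M_A = -995/108 kN·m, R_B = 935/216 kN, M_B = 565/108 kN·m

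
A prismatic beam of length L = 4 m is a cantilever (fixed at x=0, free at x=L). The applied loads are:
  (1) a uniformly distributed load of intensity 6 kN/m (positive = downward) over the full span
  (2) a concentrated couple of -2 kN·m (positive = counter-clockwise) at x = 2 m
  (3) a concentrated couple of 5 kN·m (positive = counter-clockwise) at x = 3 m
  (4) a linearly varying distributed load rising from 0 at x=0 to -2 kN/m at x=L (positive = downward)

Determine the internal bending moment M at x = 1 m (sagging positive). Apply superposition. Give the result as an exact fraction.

Load 1 — uniform load w=6 kN/m over full span:
  M_1 = -w(L-x)²/2 = -6·(4-1)²/2 = -27 kN·m
Load 2 — applied couple M₀=-2 kN·m at a=2 m (b=L-a=2):
  M_2 = M₀  [x≤a] = (-2) = -2 kN·m
Load 3 — applied couple M₀=5 kN·m at a=3 m (b=L-a=1):
  M_3 = M₀  [x≤a] = 5 = 5 kN·m
Load 4 — triangular load w₀=-2 kN/m (0→w₀ over full span):
  M_4 = w₀Lx/2 - w₀L²/3 - w₀x³/(6L) = (-2)·4·1/2 - (-2)·4²/3 - (-2)·1³/(6·4) = 27/4 kN·m
Superposition: M = Σ M_i = -69/4 kN·m ≈ -17.250000 kN·m

M(1) = -69/4 kN·m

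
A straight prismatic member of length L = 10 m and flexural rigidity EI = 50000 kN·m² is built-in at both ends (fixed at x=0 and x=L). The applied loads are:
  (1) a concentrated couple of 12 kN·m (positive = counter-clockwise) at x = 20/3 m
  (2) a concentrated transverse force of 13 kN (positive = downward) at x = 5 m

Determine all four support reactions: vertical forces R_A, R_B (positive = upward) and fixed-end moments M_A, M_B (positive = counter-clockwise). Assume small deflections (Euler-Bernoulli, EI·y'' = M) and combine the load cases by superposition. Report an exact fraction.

R_A = 81/10 kN, M_A = 81/4 kN·m, R_B = 49/10 kN, M_B = -65/4 kN·m

Load 1 — applied couple M₀=12 kN·m at a=20/3 m (b=L-a=10/3):
  R_A = 6M₀ab/L³ = 6·12·(20/3)·(10/3)/10³ = 8/5 kN
  M_A = M₀b(2a-b)/L² = 12·(10/3)·(2·(20/3)-(10/3))/10² = 4 kN·m
  R_B = -6M₀ab/L³ = -6·12·(20/3)·(10/3)/10³ = -8/5 kN
  M_B = M₀a(2b-a)/L² = 12·(20/3)·(2·(10/3)-(20/3))/10² = 0 kN·m
Load 2 — point force P=13 kN at a=5 m (b=L-a=5):
  R_A = Pb²(3a+b)/L³ = 13·5²·(3·5+5)/10³ = 13/2 kN
  M_A = Pab²/L² = 13·5·5²/10² = 65/4 kN·m
  R_B = Pa²(a+3b)/L³ = 13·5²·(5+3·5)/10³ = 13/2 kN
  M_B = -Pa²b/L² = -13·5²·5/10² = -65/4 kN·m
Superposition: R_A = 81/10 kN, M_A = 81/4 kN·m, R_B = 49/10 kN, M_B = -65/4 kN·m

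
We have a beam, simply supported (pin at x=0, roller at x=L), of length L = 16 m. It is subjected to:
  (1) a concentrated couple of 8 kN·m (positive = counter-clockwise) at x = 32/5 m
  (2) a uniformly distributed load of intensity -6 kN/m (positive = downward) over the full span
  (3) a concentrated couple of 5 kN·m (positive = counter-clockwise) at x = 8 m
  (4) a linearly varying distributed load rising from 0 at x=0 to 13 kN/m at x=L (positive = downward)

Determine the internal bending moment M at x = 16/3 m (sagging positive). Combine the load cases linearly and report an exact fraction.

M(16/3) = -161/81 kN·m

Load 1 — applied couple M₀=8 kN·m at a=32/5 m (b=L-a=48/5):
  M_1 = M₀x/L  [x≤a] = 8·(16/3)/16 = 8/3 kN·m
Load 2 — uniform load w=-6 kN/m over full span:
  M_2 = wx(L-x)/2 = (-6)·(16/3)·(16-(16/3))/2 = -512/3 kN·m
Load 3 — applied couple M₀=5 kN·m at a=8 m (b=L-a=8):
  M_3 = M₀x/L  [x≤a] = 5·(16/3)/16 = 5/3 kN·m
Load 4 — triangular load w₀=13 kN/m (0→w₀ over full span):
  M_4 = w₀Lx/6 - w₀x³/(6L) = 13·16·(16/3)/6 - 13·(16/3)³/(6·16) = 13312/81 kN·m
Superposition: M = Σ M_i = -161/81 kN·m ≈ -1.987654 kN·m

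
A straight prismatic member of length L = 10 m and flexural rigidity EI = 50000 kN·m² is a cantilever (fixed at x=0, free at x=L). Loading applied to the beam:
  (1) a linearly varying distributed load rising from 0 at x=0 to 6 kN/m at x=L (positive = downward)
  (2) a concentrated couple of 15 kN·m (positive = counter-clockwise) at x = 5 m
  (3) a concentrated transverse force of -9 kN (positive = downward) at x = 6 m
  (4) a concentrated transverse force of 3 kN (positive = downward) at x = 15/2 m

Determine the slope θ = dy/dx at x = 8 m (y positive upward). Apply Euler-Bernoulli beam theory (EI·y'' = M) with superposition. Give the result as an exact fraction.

θ(8) = -23591/2000000 rad

Load 1 — triangular load w₀=6 kN/m (0→w₀ over full span):
  θ_1 = (w₀Lx²/4-w₀L²x/3-w₀x⁴/(24L))/EI = (6·10·8²/4-6·10²·8/3-6·8⁴/(24·10))/50000 = -232/15625 rad
Load 2 — applied couple M₀=15 kN·m at a=5 m (b=L-a=5):
  θ_2 = M₀a/EI  [x>a] = 15·5/50000 = 3/2000 rad
Load 3 — point force P=-9 kN at a=6 m (b=L-a=4):
  θ_3 = -Pa²/(2EI)  [x>a] = -(-9)·6²/(2·50000) = 81/25000 rad
Load 4 — point force P=3 kN at a=15/2 m (b=L-a=5/2):
  θ_4 = -Pa²/(2EI)  [x>a] = -3·(15/2)²/(2·50000) = -27/16000 rad
Superposition: θ = Σ θ_i = -23591/2000000 rad ≈ -0.011796 rad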